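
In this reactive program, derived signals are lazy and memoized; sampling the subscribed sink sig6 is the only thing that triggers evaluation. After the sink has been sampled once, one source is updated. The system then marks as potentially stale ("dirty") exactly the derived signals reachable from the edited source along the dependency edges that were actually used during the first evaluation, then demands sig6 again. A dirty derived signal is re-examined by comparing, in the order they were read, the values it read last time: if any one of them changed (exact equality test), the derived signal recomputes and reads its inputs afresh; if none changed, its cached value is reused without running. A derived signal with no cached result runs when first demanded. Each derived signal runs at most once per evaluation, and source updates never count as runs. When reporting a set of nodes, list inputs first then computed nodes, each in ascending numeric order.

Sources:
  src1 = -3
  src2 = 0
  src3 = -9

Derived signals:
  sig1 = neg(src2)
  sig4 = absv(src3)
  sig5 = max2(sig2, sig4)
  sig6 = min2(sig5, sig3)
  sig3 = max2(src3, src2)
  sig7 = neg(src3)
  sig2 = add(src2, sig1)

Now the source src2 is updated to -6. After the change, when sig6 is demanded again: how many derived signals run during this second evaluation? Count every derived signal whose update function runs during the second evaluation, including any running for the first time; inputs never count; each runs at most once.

First demand of the output computes:
  sig1 = neg(0) = 0
  sig2 = add(0, 0) = 0
  sig3 = max2(-9, 0) = 0
  sig4 = absv(-9) = 9
  sig5 = max2(0, 9) = 9
  sig6 = min2(9, 0) = 0

After the edit, cleaning proceeds:
  sig1: a read changed (src2 0->-6) — executes, giving 6.
  sig2: a read changed (src2 0->-6; sig1 0->6) — executes, giving 0 — identical to its old value.
  sig3: a read changed (src2 0->-6) — executes, giving -6.
  sig5: dirty, but its reads are unchanged (sig2 unchanged, sig4 unchanged); cached 9 stands.
  sig6: a read changed (sig3 0->-6) — executes, giving -6.

Note where the cutoff bites: sig5 is checked, finds nothing changed, and keeps its cache.

4 derived signals run: sig1, sig2, sig3, sig6.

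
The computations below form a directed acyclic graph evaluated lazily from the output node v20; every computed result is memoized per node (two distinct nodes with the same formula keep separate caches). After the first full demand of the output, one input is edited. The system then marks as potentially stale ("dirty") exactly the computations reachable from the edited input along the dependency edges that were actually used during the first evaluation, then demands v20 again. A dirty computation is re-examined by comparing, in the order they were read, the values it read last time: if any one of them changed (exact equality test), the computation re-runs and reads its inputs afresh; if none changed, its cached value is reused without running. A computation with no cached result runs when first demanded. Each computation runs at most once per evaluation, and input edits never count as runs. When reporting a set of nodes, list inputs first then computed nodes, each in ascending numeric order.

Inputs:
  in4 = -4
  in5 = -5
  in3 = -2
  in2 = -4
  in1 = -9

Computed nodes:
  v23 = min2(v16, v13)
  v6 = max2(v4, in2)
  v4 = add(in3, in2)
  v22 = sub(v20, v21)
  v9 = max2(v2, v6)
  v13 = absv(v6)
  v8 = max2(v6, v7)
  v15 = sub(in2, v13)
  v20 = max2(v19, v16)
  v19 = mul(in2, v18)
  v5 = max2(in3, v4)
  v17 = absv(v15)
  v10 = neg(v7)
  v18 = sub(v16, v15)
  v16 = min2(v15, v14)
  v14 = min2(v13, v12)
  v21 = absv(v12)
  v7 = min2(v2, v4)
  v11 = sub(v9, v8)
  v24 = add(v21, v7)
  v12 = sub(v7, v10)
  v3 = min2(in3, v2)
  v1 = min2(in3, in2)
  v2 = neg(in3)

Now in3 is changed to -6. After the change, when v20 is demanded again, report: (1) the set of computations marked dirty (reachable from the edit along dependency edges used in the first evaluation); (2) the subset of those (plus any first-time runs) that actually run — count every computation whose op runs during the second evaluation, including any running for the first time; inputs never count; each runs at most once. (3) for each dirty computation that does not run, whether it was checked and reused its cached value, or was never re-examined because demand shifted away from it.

The edit dirties: v2, v4, v6, v7, v10, v12, v13, v14, v15, v16, v18, v19, v20.
11 computations run: v2, v4, v6, v7, v10, v12, v14, v16, v18, v19, v20.
Cache hits after checking: v13, v15.
Note where the cutoff bites: v13 is checked, finds nothing changed, and keeps its cache.

First demand of the output computes:
  v2 = neg(-2) = 2
  v4 = add(-2, -4) = -6
  v6 = max2(-6, -4) = -4
  v7 = min2(2, -6) = -6
  v10 = neg(-6) = 6
  v12 = sub(-6, 6) = -12
  v13 = absv(-4) = 4
  v14 = min2(4, -12) = -12
  v15 = sub(-4, 4) = -8
  v16 = min2(-8, -12) = -12
  v18 = sub(-12, -8) = -4
  v19 = mul(-4, -4) = 16
  v20 = max2(16, -12) = 16

After the edit, cleaning proceeds:
  v2: a read changed (in3 -2->-6) — executes, giving 6.
  v4: a read changed (in3 -2->-6) — executes, giving -10.
  v6: a read changed (v4 -6->-10) — executes, giving -4 — identical to its old value.
  v7: a read changed (v2 2->6; v4 -6->-10) — executes, giving -10.
  v10: a read changed (v7 -6->-10) — executes, giving 10.
  v12: a read changed (v7 -6->-10; v10 6->10) — executes, giving -20.
  v13: dirty, but its reads are unchanged (v6 unchanged); cached 4 stands.
  v14: a read changed (v12 -12->-20) — executes, giving -20.
  v15: dirty, but its reads are unchanged (in2 unchanged, v13 unchanged); cached -8 stands.
  v16: a read changed (v14 -12->-20) — executes, giving -20.
  v18: a read changed (v16 -12->-20) — executes, giving -12.
  v19: a read changed (v18 -4->-12) — executes, giving 48.
  v20: a read changed (v19 16->48; v16 -12->-20) — executes, giving 48.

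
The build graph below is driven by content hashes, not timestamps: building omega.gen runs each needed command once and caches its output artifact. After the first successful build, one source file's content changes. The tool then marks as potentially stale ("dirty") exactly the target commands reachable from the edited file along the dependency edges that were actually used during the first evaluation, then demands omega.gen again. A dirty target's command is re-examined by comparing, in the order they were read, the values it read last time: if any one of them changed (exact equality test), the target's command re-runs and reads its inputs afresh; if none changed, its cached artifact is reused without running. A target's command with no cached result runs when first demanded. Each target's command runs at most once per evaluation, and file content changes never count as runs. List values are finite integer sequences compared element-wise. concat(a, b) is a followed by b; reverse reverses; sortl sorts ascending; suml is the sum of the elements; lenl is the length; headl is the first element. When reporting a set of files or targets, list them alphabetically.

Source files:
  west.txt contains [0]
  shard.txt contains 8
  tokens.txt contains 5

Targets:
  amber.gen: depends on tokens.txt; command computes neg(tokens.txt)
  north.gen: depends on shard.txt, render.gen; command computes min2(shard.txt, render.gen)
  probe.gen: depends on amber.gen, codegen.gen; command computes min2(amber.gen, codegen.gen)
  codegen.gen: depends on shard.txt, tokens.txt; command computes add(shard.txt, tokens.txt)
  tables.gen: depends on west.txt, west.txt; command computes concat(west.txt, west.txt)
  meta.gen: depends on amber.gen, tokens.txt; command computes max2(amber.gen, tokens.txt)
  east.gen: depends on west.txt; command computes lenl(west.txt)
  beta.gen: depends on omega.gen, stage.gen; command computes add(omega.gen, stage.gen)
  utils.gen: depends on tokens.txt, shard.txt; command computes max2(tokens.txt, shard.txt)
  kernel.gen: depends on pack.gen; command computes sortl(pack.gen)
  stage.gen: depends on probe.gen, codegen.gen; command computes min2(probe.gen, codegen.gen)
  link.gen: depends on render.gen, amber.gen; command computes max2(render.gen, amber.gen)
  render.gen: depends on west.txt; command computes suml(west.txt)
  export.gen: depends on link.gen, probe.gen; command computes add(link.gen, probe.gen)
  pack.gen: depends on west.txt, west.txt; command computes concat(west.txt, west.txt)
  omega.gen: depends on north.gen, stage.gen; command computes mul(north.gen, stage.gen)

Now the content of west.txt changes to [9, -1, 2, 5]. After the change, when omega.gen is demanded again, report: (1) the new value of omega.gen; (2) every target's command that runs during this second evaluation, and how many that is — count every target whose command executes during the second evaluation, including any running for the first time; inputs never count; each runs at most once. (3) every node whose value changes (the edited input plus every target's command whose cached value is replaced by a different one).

Initial pass — values computed on the first demand:
  amber.gen = neg(5) = -5
  codegen.gen = add(8, 5) = 13
  probe.gen = min2(-5, 13) = -5
  render.gen = suml([0]) = 0
  north.gen = min2(8, 0) = 0
  stage.gen = min2(-5, 13) = -5
  omega.gen = mul(0, -5) = 0

Second demand — change propagation:
  render.gen: re-runs because west.txt [0]->[9, -1, 2, 5]; new result 15.
  north.gen: re-runs because render.gen 0->15; new result 8.
  omega.gen: re-runs because north.gen 0->8; new result -40.

omega.gen now evaluates to -40.
Run set: north.gen, omega.gen, render.gen (3 run).
Changed values: north.gen, omega.gen, render.gen, west.txt.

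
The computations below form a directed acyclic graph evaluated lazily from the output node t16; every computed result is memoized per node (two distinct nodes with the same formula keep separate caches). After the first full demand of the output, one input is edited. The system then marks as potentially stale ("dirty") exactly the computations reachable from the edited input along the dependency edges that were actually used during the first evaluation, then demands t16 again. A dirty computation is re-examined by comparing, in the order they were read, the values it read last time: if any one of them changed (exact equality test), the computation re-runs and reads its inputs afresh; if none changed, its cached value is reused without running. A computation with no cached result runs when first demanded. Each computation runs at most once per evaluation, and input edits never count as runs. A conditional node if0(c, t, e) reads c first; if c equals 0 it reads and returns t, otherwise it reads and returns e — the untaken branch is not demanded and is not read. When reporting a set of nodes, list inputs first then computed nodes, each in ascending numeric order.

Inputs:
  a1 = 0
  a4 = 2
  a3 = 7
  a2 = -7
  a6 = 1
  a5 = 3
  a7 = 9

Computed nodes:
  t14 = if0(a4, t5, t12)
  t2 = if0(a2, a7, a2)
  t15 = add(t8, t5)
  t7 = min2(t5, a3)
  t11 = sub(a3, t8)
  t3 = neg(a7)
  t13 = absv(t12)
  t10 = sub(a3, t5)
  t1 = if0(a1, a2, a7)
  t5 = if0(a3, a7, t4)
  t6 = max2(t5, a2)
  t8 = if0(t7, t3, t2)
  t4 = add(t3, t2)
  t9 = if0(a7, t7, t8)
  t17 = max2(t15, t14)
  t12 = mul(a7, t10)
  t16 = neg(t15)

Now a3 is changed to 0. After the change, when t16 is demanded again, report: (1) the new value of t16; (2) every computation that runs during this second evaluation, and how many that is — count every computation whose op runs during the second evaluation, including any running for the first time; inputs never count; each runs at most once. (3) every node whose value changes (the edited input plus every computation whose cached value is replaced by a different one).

First demand of the output computes:
  t2 = if0(a2=-7 -> else branch a2) = -7
  t3 = neg(9) = -9
  t4 = add(-9, -7) = -16
  t5 = if0(a3=7 -> else branch t4) = -16
  t7 = min2(-16, 7) = -16
  t8 = if0(t7=-16 -> else branch t2) = -7
  t15 = add(-7, -16) = -23
  t16 = neg(-23) = 23

After the edit, cleaning proceeds:
  t5: a read changed (a3 7->0) — executes, giving 9.
  t7: a read changed (t5 -16->9; a3 7->0) — executes, giving 0.
  t8: a read changed (t7 -16->0) — executes, giving -9.
  t15: a read changed (t8 -7->-9; t5 -16->9) — executes, giving 0.
  t16: a read changed (t15 -23->0) — executes, giving 0.

Demanding t16 again yields 0.
5 computations run: t5, t7, t8, t15, t16.
The nodes whose values change: a3, t5, t7, t8, t15, t16.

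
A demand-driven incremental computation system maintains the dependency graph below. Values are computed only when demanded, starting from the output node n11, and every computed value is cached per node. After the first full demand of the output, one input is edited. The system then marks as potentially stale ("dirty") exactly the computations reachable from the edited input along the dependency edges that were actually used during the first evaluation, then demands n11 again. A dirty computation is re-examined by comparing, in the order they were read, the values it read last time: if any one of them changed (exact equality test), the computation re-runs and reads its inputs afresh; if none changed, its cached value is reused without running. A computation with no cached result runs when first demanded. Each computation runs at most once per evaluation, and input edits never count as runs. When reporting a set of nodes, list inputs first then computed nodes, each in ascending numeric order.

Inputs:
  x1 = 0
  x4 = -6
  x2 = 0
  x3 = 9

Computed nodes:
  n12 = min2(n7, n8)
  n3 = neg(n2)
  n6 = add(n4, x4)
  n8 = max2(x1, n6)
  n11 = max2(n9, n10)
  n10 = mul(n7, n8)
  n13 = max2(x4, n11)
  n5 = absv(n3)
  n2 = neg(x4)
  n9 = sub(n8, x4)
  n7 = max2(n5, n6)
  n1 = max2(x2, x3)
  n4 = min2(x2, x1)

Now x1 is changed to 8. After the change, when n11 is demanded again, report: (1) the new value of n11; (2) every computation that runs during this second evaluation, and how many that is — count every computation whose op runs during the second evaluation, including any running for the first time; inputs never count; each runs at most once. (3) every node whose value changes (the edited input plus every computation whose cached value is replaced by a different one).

First evaluation (everything demanded from the output):
  n2 = neg(-6) = 6
  n3 = neg(6) = -6
  n4 = min2(0, 0) = 0
  n5 = absv(-6) = 6
  n6 = add(0, -6) = -6
  n7 = max2(6, -6) = 6
  n8 = max2(0, -6) = 0
  n9 = sub(0, -6) = 6
  n10 = mul(6, 0) = 0
  n11 = max2(6, 0) = 6

Propagation after the edit:
  n4: runs — x1 0->8; result 0 (same value as before).
  n6: checked — values it read are unchanged (n4 unchanged, x4 unchanged); reused cached -6 without running.
  n7: checked — values it read are unchanged (n5 unchanged, n6 unchanged); reused cached 6 without running.
  n8: runs — x1 0->8; result 8.
  n9: runs — n8 0->8; result 14.
  n10: runs — n8 0->8; result 48.
  n11: runs — n9 6->14; n10 0->48; result 48.

Key observation: the cutoff stops propagation at n6 — its inputs' values are unchanged, so it reuses its cache.

New value of n11: 48.
Computations that run: n4, n8, n9, n10, n11 — 5 in total.
Values that change: x1, n8, n9, n10, n11.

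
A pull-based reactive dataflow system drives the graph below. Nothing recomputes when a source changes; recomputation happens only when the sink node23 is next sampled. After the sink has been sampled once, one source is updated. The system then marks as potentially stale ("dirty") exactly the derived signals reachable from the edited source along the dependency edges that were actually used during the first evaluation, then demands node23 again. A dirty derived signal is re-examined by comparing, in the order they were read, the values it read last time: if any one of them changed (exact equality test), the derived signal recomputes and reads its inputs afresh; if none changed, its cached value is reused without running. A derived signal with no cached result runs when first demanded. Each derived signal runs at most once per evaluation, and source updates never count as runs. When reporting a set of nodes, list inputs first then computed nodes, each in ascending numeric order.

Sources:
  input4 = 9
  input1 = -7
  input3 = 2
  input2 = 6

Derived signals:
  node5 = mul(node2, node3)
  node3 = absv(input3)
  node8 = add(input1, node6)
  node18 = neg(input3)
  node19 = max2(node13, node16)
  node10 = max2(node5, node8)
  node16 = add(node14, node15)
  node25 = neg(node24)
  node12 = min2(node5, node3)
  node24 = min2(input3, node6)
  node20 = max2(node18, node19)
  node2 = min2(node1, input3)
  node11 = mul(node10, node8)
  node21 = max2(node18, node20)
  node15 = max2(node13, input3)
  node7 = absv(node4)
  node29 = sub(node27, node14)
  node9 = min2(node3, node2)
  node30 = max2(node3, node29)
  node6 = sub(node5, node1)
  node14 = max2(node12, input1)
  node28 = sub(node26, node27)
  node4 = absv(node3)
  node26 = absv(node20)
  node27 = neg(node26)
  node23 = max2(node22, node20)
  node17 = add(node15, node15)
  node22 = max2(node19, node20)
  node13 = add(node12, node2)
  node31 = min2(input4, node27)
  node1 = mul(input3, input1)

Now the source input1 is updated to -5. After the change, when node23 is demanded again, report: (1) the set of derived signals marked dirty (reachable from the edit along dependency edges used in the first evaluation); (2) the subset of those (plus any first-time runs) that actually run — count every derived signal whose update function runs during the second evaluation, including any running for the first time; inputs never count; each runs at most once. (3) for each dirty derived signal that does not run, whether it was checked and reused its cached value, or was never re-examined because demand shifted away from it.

Marked dirty: node1, node2, node5, node12, node13, node14, node15, node16, node19, node20, node22, node23.
Derived signals that run: node1, node2, node5, node12, node13, node14, node15, node16, node19, node20, node22 — 11 in total.
Checked but reused from cache: node23.
Key observation: the cutoff stops propagation at node23 — its inputs' values are unchanged, so it reuses its cache.

First evaluation (everything demanded from the output):
  node1 = mul(2, -7) = -14
  node2 = min2(-14, 2) = -14
  node3 = absv(2) = 2
  node5 = mul(-14, 2) = -28
  node12 = min2(-28, 2) = -28
  node13 = add(-28, -14) = -42
  node14 = max2(-28, -7) = -7
  node15 = max2(-42, 2) = 2
  node16 = add(-7, 2) = -5
  node18 = neg(2) = -2
  node19 = max2(-42, -5) = -5
  node20 = max2(-2, -5) = -2
  node22 = max2(-5, -2) = -2
  node23 = max2(-2, -2) = -2

Propagation after the edit:
  node1: runs — input1 -7->-5; result -10.
  node2: runs — node1 -14->-10; result -10.
  node5: runs — node2 -14->-10; result -20.
  node12: runs — node5 -28->-20; result -20.
  node13: runs — node12 -28->-20; node2 -14->-10; result -30.
  node14: runs — node12 -28->-20; input1 -7->-5; result -5.
  node15: runs — node13 -42->-30; result 2 (same value as before).
  node16: runs — node14 -7->-5; result -3.
  node19: runs — node13 -42->-30; node16 -5->-3; result -3.
  node20: runs — node19 -5->-3; result -2 (same value as before).
  node22: runs — node19 -5->-3; result -2 (same value as before).
  node23: checked — values it read are unchanged (node22 unchanged, node20 unchanged); reused cached -2 without running.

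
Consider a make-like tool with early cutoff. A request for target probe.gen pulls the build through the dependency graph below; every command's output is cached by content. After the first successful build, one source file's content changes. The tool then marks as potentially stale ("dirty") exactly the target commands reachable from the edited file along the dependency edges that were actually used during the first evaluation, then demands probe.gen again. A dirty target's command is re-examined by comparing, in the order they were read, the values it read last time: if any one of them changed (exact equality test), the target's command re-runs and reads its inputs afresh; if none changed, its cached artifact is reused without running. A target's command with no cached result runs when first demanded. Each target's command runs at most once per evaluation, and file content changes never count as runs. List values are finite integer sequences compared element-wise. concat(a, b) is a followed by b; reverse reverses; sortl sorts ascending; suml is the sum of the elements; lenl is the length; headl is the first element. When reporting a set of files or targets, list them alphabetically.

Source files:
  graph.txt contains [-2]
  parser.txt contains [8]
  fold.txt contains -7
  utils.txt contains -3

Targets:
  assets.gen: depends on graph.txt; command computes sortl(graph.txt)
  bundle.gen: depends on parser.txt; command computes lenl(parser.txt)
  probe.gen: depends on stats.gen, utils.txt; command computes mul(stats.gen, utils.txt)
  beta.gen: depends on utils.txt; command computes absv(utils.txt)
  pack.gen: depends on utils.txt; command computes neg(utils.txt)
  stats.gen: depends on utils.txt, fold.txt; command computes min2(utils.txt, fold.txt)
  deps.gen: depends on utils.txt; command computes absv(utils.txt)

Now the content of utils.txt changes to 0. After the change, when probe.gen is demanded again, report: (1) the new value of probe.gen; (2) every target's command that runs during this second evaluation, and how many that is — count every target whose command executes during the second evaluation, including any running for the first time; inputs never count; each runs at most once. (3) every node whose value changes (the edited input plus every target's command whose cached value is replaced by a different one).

First demand of the output computes:
  stats.gen = min2(-3, -7) = -7
  probe.gen = mul(-7, -3) = 21

After the edit, cleaning proceeds:
  stats.gen: a read changed (utils.txt -3->0) — executes, giving -7 — identical to its old value.
  probe.gen: a read changed (utils.txt -3->0) — executes, giving 0.

Demanding probe.gen again yields 0.
2 target commands run: probe.gen, stats.gen.
The nodes whose values change: probe.gen, utils.txt.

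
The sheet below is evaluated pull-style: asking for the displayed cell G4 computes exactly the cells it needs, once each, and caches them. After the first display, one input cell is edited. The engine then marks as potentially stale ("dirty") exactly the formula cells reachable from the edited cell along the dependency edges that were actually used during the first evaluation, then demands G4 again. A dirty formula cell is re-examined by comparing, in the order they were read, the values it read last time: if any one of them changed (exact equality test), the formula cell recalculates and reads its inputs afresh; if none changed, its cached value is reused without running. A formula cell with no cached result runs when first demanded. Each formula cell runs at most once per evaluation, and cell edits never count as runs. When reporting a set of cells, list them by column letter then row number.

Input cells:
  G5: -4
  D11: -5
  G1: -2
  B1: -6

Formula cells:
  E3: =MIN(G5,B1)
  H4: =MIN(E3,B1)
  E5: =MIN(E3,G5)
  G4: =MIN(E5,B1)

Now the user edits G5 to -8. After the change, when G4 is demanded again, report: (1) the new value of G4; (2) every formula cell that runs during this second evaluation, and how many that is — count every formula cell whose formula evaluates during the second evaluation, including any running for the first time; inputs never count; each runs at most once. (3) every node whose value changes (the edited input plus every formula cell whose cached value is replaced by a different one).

Demanding G4 again yields -8.
3 formula cells run: E3, E5, G4.
The nodes whose values change: E3, E5, G4, G5.

First demand of the output computes:
  E3 = MIN(-4, -6) = -6
  E5 = MIN(-6, -4) = -6
  G4 = MIN(-6, -6) = -6

After the edit, cleaning proceeds:
  E3: a read changed (G5 -4->-8) — executes, giving -8.
  E5: a read changed (E3 -6->-8; G5 -4->-8) — executes, giving -8.
  G4: a read changed (E5 -6->-8) — executes, giving -8.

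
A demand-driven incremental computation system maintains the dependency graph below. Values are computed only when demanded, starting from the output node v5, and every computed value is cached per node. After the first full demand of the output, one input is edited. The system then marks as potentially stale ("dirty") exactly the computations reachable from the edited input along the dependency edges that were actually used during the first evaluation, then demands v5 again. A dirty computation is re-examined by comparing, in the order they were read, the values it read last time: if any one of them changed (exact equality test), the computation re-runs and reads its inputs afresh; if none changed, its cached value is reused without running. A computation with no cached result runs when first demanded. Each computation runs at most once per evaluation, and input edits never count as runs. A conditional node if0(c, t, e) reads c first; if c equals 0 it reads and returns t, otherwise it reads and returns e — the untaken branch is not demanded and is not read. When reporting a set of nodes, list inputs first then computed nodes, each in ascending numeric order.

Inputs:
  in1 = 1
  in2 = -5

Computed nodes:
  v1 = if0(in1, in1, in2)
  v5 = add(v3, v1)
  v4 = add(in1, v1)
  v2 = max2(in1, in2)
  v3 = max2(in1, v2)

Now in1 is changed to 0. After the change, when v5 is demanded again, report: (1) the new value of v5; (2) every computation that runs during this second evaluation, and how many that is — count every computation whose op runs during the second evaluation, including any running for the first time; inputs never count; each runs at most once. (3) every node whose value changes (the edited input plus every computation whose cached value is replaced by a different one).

First evaluation (everything demanded from the output):
  v1 = if0(in1=1 -> else branch in2) = -5
  v2 = max2(1, -5) = 1
  v3 = max2(1, 1) = 1
  v5 = add(1, -5) = -4

Propagation after the edit:
  v1: runs — in1 1->0; result 0.
  v2: runs — in1 1->0; result 0.
  v3: runs — in1 1->0; v2 1->0; result 0.
  v5: runs — v3 1->0; v1 -5->0; result 0.

New value of v5: 0.
Computations that run: v1, v2, v3, v5 — 4 in total.
Values that change: in1, v1, v2, v3, v5.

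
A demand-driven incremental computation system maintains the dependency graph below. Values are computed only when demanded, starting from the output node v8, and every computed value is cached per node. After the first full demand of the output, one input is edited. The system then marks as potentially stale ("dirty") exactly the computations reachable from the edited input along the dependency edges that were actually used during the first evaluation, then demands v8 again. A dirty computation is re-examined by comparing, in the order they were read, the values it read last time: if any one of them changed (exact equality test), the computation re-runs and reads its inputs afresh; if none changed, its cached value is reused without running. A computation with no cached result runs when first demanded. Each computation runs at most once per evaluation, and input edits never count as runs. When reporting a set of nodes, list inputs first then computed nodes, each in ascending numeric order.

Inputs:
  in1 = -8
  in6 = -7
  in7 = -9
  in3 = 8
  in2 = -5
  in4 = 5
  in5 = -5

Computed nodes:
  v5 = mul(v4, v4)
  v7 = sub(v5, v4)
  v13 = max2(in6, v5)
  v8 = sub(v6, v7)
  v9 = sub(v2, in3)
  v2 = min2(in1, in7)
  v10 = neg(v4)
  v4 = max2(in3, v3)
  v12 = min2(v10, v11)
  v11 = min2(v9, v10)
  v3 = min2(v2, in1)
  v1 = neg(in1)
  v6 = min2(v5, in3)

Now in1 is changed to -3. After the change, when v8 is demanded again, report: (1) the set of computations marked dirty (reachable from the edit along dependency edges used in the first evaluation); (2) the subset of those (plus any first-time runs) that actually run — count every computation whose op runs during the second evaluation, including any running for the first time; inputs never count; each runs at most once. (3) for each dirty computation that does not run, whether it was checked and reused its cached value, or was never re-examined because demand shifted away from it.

Marked dirty: v2, v3, v4, v5, v6, v7, v8.
Computations that run: v2, v3 — 2 in total.
Checked but reused from cache: v4, v5, v6, v7, v8.
Key observation: the cutoff stops propagation at v4 — its inputs' values are unchanged, so it reuses its cache.

First evaluation (everything demanded from the output):
  v2 = min2(-8, -9) = -9
  v3 = min2(-9, -8) = -9
  v4 = max2(8, -9) = 8
  v5 = mul(8, 8) = 64
  v6 = min2(64, 8) = 8
  v7 = sub(64, 8) = 56
  v8 = sub(8, 56) = -48

Propagation after the edit:
  v2: runs — in1 -8->-3; result -9 (same value as before).
  v3: runs — in1 -8->-3; result -9 (same value as before).
  v4: checked — values it read are unchanged (in3 unchanged, v3 unchanged); reused cached 8 without running.
  v5: checked — values it read are unchanged (v4 unchanged, v4 unchanged); reused cached 64 without running.
  v6: checked — values it read are unchanged (v5 unchanged, in3 unchanged); reused cached 8 without running.
  v7: checked — values it read are unchanged (v5 unchanged, v4 unchanged); reused cached 56 without running.
  v8: checked — values it read are unchanged (v6 unchanged, v7 unchanged); reused cached -48 without running.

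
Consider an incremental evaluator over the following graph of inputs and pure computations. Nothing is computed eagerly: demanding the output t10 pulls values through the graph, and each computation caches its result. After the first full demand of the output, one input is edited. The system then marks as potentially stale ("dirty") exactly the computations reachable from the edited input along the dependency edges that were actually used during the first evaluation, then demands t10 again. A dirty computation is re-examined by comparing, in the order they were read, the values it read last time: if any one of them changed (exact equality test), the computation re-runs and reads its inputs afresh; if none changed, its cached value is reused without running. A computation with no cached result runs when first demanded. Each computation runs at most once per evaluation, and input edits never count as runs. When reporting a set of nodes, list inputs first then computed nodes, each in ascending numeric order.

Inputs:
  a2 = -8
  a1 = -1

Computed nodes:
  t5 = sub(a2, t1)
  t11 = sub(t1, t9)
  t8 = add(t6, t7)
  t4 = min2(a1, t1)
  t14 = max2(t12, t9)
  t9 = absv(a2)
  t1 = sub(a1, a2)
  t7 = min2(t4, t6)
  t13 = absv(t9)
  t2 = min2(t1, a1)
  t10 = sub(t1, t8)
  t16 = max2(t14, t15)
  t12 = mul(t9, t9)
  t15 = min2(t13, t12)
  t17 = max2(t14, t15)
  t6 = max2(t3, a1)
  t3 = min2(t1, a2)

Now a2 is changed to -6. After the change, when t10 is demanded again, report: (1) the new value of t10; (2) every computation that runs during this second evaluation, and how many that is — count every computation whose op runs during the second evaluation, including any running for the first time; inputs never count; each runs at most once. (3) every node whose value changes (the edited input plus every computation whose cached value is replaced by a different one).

t10 now evaluates to 7.
Run set: t1, t3, t4, t6, t10 (5 run).
Changed values: a2, t1, t3, t10.
The important point: at t7 every value read last time is unchanged, so the dirty flag clears without a run.

Initial pass — values computed on the first demand:
  t1 = sub(-1, -8) = 7
  t3 = min2(7, -8) = -8
  t4 = min2(-1, 7) = -1
  t6 = max2(-8, -1) = -1
  t7 = min2(-1, -1) = -1
  t8 = add(-1, -1) = -2
  t10 = sub(7, -2) = 9

Second demand — change propagation:
  t1: re-runs because a2 -8->-6; new result 5.
  t3: re-runs because t1 7->5; a2 -8->-6; new result -6.
  t4: re-runs because t1 7->5; new result -1 (unchanged).
  t6: re-runs because t3 -8->-6; new result -1 (unchanged).
  t7: re-examined; everything it read last time is the same (t4 unchanged, t6 unchanged) — cache -1 kept, no run.
  t8: re-examined; everything it read last time is the same (t6 unchanged, t7 unchanged) — cache -2 kept, no run.
  t10: re-runs because t1 7->5; new result 7.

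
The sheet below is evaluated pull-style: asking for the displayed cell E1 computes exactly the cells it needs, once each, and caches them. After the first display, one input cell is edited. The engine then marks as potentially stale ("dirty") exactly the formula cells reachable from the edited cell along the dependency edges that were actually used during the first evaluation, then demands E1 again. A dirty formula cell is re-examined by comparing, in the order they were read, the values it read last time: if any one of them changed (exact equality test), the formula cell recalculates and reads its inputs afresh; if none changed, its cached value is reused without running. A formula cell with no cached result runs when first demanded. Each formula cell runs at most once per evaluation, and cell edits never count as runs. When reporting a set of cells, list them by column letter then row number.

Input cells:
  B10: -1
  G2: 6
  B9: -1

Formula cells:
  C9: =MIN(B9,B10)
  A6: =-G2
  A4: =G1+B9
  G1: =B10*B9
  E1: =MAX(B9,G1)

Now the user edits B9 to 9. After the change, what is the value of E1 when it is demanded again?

First demand of the output computes:
  G1 = -1 * -1 = 1
  E1 = MAX(-1, 1) = 1

After the edit, cleaning proceeds:
  G1: a read changed (B9 -1->9) — executes, giving -9.
  E1: a read changed (B9 -1->9; G1 1->-9) — executes, giving 9.

Demanding E1 again yields 9.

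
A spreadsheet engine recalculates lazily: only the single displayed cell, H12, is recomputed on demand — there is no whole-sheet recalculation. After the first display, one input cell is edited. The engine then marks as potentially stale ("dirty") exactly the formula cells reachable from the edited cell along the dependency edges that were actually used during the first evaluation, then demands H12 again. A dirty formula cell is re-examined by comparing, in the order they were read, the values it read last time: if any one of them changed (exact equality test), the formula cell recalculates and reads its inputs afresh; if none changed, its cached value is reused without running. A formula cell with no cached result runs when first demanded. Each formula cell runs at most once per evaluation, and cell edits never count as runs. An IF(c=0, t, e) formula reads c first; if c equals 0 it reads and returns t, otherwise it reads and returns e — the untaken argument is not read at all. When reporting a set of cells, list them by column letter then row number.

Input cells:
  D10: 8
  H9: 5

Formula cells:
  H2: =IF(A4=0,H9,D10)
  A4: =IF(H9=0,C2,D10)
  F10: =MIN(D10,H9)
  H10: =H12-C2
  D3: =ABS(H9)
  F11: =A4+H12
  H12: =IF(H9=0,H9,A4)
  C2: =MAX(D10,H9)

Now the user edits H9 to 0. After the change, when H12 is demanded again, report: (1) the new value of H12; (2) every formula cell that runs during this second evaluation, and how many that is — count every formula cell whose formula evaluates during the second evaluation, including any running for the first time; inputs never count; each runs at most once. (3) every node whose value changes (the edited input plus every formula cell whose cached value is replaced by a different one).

First evaluation (everything demanded from the output):
  A4 = IF(H9=0: H9=5 -> else branch D10) = 8
  H12 = IF(H9=0: H9=5 -> else branch A4) = 8

Propagation after the edit:
  A4: marked dirty but never re-examined — demand shifted away from it.
  H12: runs — H9 5->0; result 0.

Key observation: a condition flipped, so demand moved to the other branch — A4 is never re-examined.

New value of H12: 0.
Formula cells that run: H12 — 1 in total.
Values that change: H9, H12.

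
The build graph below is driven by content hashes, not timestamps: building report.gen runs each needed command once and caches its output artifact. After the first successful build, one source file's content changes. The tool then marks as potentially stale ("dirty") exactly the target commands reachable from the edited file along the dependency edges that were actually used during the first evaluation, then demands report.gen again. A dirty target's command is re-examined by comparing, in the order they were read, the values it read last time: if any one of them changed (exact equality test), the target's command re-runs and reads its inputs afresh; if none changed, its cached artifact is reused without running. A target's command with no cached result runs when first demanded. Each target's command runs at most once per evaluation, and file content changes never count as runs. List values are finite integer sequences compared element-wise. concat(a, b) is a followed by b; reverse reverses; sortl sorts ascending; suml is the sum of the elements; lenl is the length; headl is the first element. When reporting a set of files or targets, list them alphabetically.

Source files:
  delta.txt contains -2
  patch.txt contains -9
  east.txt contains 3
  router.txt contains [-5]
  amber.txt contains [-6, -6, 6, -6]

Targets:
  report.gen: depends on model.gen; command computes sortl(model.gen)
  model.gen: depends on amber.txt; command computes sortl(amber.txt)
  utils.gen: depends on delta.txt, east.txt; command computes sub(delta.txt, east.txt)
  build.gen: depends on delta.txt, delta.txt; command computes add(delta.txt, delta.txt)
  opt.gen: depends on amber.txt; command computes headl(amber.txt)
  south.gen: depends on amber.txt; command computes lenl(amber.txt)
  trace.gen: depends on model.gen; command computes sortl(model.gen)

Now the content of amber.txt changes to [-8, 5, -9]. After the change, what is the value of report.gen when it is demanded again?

Initial pass — values computed on the first demand:
  model.gen = sortl([-6, -6, 6, -6]) = [-6, -6, -6, 6]
  report.gen = sortl([-6, -6, -6, 6]) = [-6, -6, -6, 6]

Second demand — change propagation:
  model.gen: re-runs because amber.txt [-6, -6, 6, -6]->[-8, 5, -9]; new result [-9, -8, 5].
  report.gen: re-runs because model.gen [-6, -6, -6, 6]->[-9, -8, 5]; new result [-9, -8, 5].

report.gen now evaluates to [-9, -8, 5].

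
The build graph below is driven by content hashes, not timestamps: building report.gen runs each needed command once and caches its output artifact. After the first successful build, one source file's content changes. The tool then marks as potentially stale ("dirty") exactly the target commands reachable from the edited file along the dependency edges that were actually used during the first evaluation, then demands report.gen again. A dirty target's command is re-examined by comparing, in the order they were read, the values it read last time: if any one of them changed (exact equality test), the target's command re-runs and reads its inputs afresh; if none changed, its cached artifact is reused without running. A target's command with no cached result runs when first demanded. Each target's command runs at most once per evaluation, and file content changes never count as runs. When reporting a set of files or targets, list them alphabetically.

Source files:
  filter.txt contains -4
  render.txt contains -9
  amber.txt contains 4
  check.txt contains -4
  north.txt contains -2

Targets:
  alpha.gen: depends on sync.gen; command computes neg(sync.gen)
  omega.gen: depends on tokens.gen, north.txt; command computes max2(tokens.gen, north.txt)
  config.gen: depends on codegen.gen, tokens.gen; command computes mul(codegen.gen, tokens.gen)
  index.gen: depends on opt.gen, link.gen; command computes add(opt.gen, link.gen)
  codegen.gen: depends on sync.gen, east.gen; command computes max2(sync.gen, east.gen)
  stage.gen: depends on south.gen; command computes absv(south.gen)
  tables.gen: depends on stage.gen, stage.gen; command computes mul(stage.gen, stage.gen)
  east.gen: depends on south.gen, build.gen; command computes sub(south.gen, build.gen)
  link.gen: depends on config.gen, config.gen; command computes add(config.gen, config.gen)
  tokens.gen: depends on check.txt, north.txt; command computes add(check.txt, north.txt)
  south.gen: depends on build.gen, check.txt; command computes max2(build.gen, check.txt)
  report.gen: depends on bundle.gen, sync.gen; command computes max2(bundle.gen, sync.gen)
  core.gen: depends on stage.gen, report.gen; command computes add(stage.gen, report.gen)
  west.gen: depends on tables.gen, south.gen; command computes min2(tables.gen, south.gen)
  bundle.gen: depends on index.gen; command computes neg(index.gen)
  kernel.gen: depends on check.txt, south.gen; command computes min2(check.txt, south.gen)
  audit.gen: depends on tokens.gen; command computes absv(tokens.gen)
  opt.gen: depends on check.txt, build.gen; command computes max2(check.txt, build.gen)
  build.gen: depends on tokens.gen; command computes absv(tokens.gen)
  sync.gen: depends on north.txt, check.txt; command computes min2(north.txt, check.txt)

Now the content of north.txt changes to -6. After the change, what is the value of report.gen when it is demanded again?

Initial pass — values computed on the first demand:
  sync.gen = min2(-2, -4) = -4
  tokens.gen = add(-4, -2) = -6
  build.gen = absv(-6) = 6
  opt.gen = max2(-4, 6) = 6
  south.gen = max2(6, -4) = 6
  east.gen = sub(6, 6) = 0
  codegen.gen = max2(-4, 0) = 0
  config.gen = mul(0, -6) = 0
  link.gen = add(0, 0) = 0
  index.gen = add(6, 0) = 6
  bundle.gen = neg(6) = -6
  report.gen = max2(-6, -4) = -4

Second demand — change propagation:
  sync.gen: re-runs because north.txt -2->-6; new result -6.
  tokens.gen: re-runs because north.txt -2->-6; new result -10.
  build.gen: re-runs because tokens.gen -6->-10; new result 10.
  opt.gen: re-runs because build.gen 6->10; new result 10.
  south.gen: re-runs because build.gen 6->10; new result 10.
  east.gen: re-runs because south.gen 6->10; build.gen 6->10; new result 0 (unchanged).
  codegen.gen: re-runs because sync.gen -4->-6; new result 0 (unchanged).
  config.gen: re-runs because tokens.gen -6->-10; new result 0 (unchanged).
  link.gen: re-examined; everything it read last time is the same (config.gen unchanged, config.gen unchanged) — cache 0 kept, no run.
  index.gen: re-runs because opt.gen 6->10; new result 10.
  bundle.gen: re-runs because index.gen 6->10; new result -10.
  report.gen: re-runs because bundle.gen -6->-10; sync.gen -4->-6; new result -6.

The important point: at link.gen every value read last time is unchanged, so the dirty flag clears without a run.

report.gen now evaluates to -6.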